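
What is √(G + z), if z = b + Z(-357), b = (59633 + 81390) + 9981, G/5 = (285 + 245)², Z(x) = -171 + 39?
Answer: 2*√388843 ≈ 1247.1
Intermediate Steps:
Z(x) = -132
G = 1404500 (G = 5*(285 + 245)² = 5*530² = 5*280900 = 1404500)
b = 151004 (b = 141023 + 9981 = 151004)
z = 150872 (z = 151004 - 132 = 150872)
√(G + z) = √(1404500 + 150872) = √1555372 = 2*√388843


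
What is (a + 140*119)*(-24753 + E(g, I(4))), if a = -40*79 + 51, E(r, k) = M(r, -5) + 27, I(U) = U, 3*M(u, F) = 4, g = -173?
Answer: -335043958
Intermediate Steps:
M(u, F) = 4/3 (M(u, F) = (⅓)*4 = 4/3)
E(r, k) = 85/3 (E(r, k) = 4/3 + 27 = 85/3)
a = -3109 (a = -3160 + 51 = -3109)
(a + 140*119)*(-24753 + E(g, I(4))) = (-3109 + 140*119)*(-24753 + 85/3) = (-3109 + 16660)*(-74174/3) = 13551*(-74174/3) = -335043958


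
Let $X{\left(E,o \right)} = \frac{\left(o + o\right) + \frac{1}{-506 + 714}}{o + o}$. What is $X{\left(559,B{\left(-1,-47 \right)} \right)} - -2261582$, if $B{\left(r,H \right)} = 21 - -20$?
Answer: $\frac{38573559649}{17056} \approx 2.2616 \cdot 10^{6}$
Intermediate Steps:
$B{\left(r,H \right)} = 41$ ($B{\left(r,H \right)} = 21 + 20 = 41$)
$X{\left(E,o \right)} = \frac{\frac{1}{208} + 2 o}{2 o}$ ($X{\left(E,o \right)} = \frac{2 o + \frac{1}{208}}{2 o} = \left(2 o + \frac{1}{208}\right) \frac{1}{2 o} = \left(\frac{1}{208} + 2 o\right) \frac{1}{2 o} = \frac{\frac{1}{208} + 2 o}{2 o}$)
$X{\left(559,B{\left(-1,-47 \right)} \right)} - -2261582 = \frac{\frac{1}{416} + 41}{41} - -2261582 = \frac{1}{41} \cdot \frac{17057}{416} + 2261582 = \frac{17057}{17056} + 2261582 = \frac{38573559649}{17056}$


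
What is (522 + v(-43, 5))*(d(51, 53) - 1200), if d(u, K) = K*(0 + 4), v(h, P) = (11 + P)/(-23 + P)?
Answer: -4633720/9 ≈ -5.1486e+5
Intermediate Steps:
v(h, P) = (11 + P)/(-23 + P)
d(u, K) = 4*K (d(u, K) = K*4 = 4*K)
(522 + v(-43, 5))*(d(51, 53) - 1200) = (522 + (11 + 5)/(-23 + 5))*(4*53 - 1200) = (522 + 16/(-18))*(212 - 1200) = (522 - 1/18*16)*(-988) = (522 - 8/9)*(-988) = (4690/9)*(-988) = -4633720/9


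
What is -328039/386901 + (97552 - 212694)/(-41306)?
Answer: 15499288004/7990666353 ≈ 1.9397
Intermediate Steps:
-328039/386901 + (97552 - 212694)/(-41306) = -328039*1/386901 - 115142*(-1/41306) = -328039/386901 + 57571/20653 = 15499288004/7990666353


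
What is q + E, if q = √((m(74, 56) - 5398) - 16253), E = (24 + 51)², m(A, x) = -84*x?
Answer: 5625 + I*√26355 ≈ 5625.0 + 162.34*I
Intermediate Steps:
E = 5625 (E = 75² = 5625)
q = I*√26355 (q = √((-84*56 - 5398) - 16253) = √((-4704 - 5398) - 16253) = √(-10102 - 16253) = √(-26355) = I*√26355 ≈ 162.34*I)
q + E = I*√26355 + 5625 = 5625 + I*√26355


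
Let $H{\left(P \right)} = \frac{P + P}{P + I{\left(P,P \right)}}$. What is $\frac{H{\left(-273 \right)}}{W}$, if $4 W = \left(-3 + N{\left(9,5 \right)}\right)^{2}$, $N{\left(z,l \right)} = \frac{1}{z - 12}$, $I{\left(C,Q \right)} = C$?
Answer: $\frac{9}{25} \approx 0.36$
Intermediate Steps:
$N{\left(z,l \right)} = \frac{1}{-12 + z}$
$H{\left(P \right)} = 1$ ($H{\left(P \right)} = \frac{P + P}{P + P} = \frac{2 P}{2 P} = 2 P \frac{1}{2 P} = 1$)
$W = \frac{25}{9}$ ($W = \frac{\left(-3 + \frac{1}{-12 + 9}\right)^{2}}{4} = \frac{\left(-3 + \frac{1}{-3}\right)^{2}}{4} = \frac{\left(-3 - \frac{1}{3}\right)^{2}}{4} = \frac{\left(- \frac{10}{3}\right)^{2}}{4} = \frac{1}{4} \cdot \frac{100}{9} = \frac{25}{9} \approx 2.7778$)
$\frac{H{\left(-273 \right)}}{W} = 1 \frac{1}{\frac{25}{9}} = 1 \cdot \frac{9}{25} = \frac{9}{25}$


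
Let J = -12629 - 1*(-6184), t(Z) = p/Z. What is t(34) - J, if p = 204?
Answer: 6451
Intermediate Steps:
t(Z) = 204/Z
J = -6445 (J = -12629 + 6184 = -6445)
t(34) - J = 204/34 - 1*(-6445) = 204*(1/34) + 6445 = 6 + 6445 = 6451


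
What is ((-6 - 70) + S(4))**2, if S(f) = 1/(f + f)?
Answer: 368449/64 ≈ 5757.0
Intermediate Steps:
S(f) = 1/(2*f)
((-6 - 70) + S(4))**2 = ((-6 - 70) + (1/2)/4)**2 = (-76 + (1/2)*(1/4))**2 = (-76 + 1/8)**2 = (-607/8)**2 = 368449/64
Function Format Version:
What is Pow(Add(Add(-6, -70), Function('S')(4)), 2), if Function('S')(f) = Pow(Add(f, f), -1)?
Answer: Rational(368449, 64) ≈ 5757.0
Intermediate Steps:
Function('S')(f) = Mul(Rational(1, 2), Pow(f, -1)) (Function('S')(f) = Pow(Mul(2, f), -1) = Mul(Rational(1, 2), Pow(f, -1)))
Pow(Add(Add(-6, -70), Function('S')(4)), 2) = Pow(Add(Add(-6, -70), Mul(Rational(1, 2), Pow(4, -1))), 2) = Pow(Add(-76, Mul(Rational(1, 2), Rational(1, 4))), 2) = Pow(Add(-76, Rational(1, 8)), 2) = Pow(Rational(-607, 8), 2) = Rational(368449, 64)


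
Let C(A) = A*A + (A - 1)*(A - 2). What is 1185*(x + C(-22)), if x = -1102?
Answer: -78210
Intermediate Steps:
C(A) = A**2 + (-1 + A)*(-2 + A)
1185*(x + C(-22)) = 1185*(-1102 + (2 - 3*(-22) + 2*(-22)**2)) = 1185*(-1102 + (2 + 66 + 2*484)) = 1185*(-1102 + (2 + 66 + 968)) = 1185*(-1102 + 1036) = 1185*(-66) = -78210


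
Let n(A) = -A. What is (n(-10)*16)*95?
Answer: 15200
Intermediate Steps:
(n(-10)*16)*95 = (-1*(-10)*16)*95 = (10*16)*95 = 160*95 = 15200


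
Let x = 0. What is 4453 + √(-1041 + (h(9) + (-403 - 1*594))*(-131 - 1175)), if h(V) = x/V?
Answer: 4453 + √1301041 ≈ 5593.6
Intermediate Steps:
h(V) = 0 (h(V) = 0/V = 0)
4453 + √(-1041 + (h(9) + (-403 - 1*594))*(-131 - 1175)) = 4453 + √(-1041 + (0 + (-403 - 1*594))*(-131 - 1175)) = 4453 + √(-1041 + (0 + (-403 - 594))*(-1306)) = 4453 + √(-1041 + (0 - 997)*(-1306)) = 4453 + √(-1041 - 997*(-1306)) = 4453 + √(-1041 + 1302082) = 4453 + √1301041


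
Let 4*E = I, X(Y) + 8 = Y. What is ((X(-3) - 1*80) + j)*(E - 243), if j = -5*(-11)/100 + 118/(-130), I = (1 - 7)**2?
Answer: 213777/10 ≈ 21378.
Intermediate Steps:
X(Y) = -8 + Y
I = 36 (I = (-6)**2 = 36)
E = 9 (E = (1/4)*36 = 9)
j = -93/260 (j = 55*(1/100) + 118*(-1/130) = 11/20 - 59/65 = -93/260 ≈ -0.35769)
((X(-3) - 1*80) + j)*(E - 243) = (((-8 - 3) - 1*80) - 93/260)*(9 - 243) = ((-11 - 80) - 93/260)*(-234) = (-91 - 93/260)*(-234) = -23753/260*(-234) = 213777/10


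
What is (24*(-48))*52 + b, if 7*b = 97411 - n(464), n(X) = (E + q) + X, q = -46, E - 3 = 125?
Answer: -322463/7 ≈ -46066.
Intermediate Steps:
E = 128 (E = 3 + 125 = 128)
n(X) = 82 + X (n(X) = (128 - 46) + X = 82 + X)
b = 96865/7 (b = (97411 - (82 + 464))/7 = (97411 - 1*546)/7 = (97411 - 546)/7 = (⅐)*96865 = 96865/7 ≈ 13838.)
(24*(-48))*52 + b = (24*(-48))*52 + 96865/7 = -1152*52 + 96865/7 = -59904 + 96865/7 = -322463/7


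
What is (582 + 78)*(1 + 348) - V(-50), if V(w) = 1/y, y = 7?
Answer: 1612379/7 ≈ 2.3034e+5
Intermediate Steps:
V(w) = ⅐ (V(w) = 1/7 = ⅐)
(582 + 78)*(1 + 348) - V(-50) = (582 + 78)*(1 + 348) - 1*⅐ = 660*349 - ⅐ = 230340 - ⅐ = 1612379/7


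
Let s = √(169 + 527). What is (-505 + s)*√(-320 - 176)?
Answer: I*√31*(-2020 + 8*√174) ≈ -10659.0*I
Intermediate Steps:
s = 2*√174 (s = √696 = 2*√174 ≈ 26.382)
(-505 + s)*√(-320 - 176) = (-505 + 2*√174)*√(-320 - 176) = (-505 + 2*√174)*√(-496) = (-505 + 2*√174)*(4*I*√31) = 4*I*√31*(-505 + 2*√174)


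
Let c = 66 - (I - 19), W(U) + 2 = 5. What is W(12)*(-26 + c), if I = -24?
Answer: 249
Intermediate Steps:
W(U) = 3 (W(U) = -2 + 5 = 3)
c = 109 (c = 66 - (-24 - 19) = 66 - 1*(-43) = 66 + 43 = 109)
W(12)*(-26 + c) = 3*(-26 + 109) = 3*83 = 249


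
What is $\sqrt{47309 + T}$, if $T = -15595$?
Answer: $\sqrt{31714} \approx 178.08$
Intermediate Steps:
$\sqrt{47309 + T} = \sqrt{47309 - 15595} = \sqrt{31714}$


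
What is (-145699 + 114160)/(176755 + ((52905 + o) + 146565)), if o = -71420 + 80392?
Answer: -10513/128399 ≈ -0.081878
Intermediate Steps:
o = 8972
(-145699 + 114160)/(176755 + ((52905 + o) + 146565)) = (-145699 + 114160)/(176755 + ((52905 + 8972) + 146565)) = -31539/(176755 + (61877 + 146565)) = -31539/(176755 + 208442) = -31539/385197 = -31539*1/385197 = -10513/128399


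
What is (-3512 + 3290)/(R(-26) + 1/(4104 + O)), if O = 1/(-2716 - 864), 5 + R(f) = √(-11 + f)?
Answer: 119798813433033135/6691528379428691 + 23960930373351471*I*√37/6691528379428691 ≈ 17.903 + 21.781*I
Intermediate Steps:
R(f) = -5 + √(-11 + f)
O = -1/3580 (O = 1/(-3580) = -1/3580 ≈ -0.00027933)
(-3512 + 3290)/(R(-26) + 1/(4104 + O)) = (-3512 + 3290)/((-5 + √(-11 - 26)) + 1/(4104 - 1/3580)) = -222/((-5 + √(-37)) + 1/(14692319/3580)) = -222/((-5 + I*√37) + 3580/14692319) = -222/(-73458015/14692319 + I*√37)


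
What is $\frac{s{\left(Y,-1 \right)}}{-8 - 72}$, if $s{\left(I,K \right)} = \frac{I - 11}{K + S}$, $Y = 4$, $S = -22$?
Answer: $- \frac{7}{1840} \approx -0.0038043$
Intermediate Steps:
$s{\left(I,K \right)} = \frac{-11 + I}{-22 + K}$ ($s{\left(I,K \right)} = \frac{I - 11}{K - 22} = \frac{-11 + I}{-22 + K}$)
$\frac{s{\left(Y,-1 \right)}}{-8 - 72} = \frac{\frac{1}{-22 - 1} \left(-11 + 4\right)}{-8 - 72} = \frac{\frac{1}{-23} \left(-7\right)}{-8 - 72} = \frac{\left(- \frac{1}{23}\right) \left(-7\right)}{-80} = \frac{7}{23} \left(- \frac{1}{80}\right) = - \frac{7}{1840}$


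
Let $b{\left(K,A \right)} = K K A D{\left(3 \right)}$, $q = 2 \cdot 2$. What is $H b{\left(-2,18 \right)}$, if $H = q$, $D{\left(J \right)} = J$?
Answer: $864$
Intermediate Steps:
$q = 4$
$H = 4$
$b{\left(K,A \right)} = 3 A K^{2}$ ($b{\left(K,A \right)} = K K A 3 = K A K 3 = A K^{2} \cdot 3 = 3 A K^{2}$)
$H b{\left(-2,18 \right)} = 4 \cdot 3 \cdot 18 \left(-2\right)^{2} = 4 \cdot 3 \cdot 18 \cdot 4 = 4 \cdot 216 = 864$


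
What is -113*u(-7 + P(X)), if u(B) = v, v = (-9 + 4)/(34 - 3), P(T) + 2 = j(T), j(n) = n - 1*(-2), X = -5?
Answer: 565/31 ≈ 18.226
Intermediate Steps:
j(n) = 2 + n (j(n) = n + 2 = 2 + n)
P(T) = T (P(T) = -2 + (2 + T) = T)
v = -5/31 ≈ -0.16129
u(B) = -5/31
-113*u(-7 + P(X)) = -113*(-5/31) = 565/31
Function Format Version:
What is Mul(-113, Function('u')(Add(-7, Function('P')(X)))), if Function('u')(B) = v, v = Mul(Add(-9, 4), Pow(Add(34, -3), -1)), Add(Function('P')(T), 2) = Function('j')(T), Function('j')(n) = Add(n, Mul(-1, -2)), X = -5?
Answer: Rational(565, 31) ≈ 18.226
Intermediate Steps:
Function('j')(n) = Add(2, n) (Function('j')(n) = Add(n, 2) = Add(2, n))
Function('P')(T) = T (Function('P')(T) = Add(-2, Add(2, T)) = T)
v = Rational(-5, 31) (v = Mul(-5, Pow(31, -1)) = Mul(-5, Rational(1, 31)) = Rational(-5, 31) ≈ -0.16129)
Function('u')(B) = Rational(-5, 31)
Mul(-113, Function('u')(Add(-7, Function('P')(X)))) = Mul(-113, Rational(-5, 31)) = Rational(565, 31)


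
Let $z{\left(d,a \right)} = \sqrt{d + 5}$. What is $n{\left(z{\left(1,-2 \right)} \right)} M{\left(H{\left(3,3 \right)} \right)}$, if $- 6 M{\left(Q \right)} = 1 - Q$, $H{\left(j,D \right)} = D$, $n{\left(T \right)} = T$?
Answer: $\frac{\sqrt{6}}{3} \approx 0.8165$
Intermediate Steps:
$z{\left(d,a \right)} = \sqrt{5 + d}$
$M{\left(Q \right)} = - \frac{1}{6} + \frac{Q}{6}$ ($M{\left(Q \right)} = - \frac{1 - Q}{6} = - \frac{1}{6} + \frac{Q}{6}$)
$n{\left(z{\left(1,-2 \right)} \right)} M{\left(H{\left(3,3 \right)} \right)} = \sqrt{5 + 1} \left(- \frac{1}{6} + \frac{1}{6} \cdot 3\right) = \sqrt{6} \left(- \frac{1}{6} + \frac{1}{2}\right) = \sqrt{6} \cdot \frac{1}{3} = \frac{\sqrt{6}}{3}$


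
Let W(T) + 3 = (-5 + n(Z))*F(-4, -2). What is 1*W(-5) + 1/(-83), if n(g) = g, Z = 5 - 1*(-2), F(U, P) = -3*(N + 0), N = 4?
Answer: -2242/83 ≈ -27.012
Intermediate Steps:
F(U, P) = -12 (F(U, P) = -3*(4 + 0) = -3*4 = -12)
Z = 7 (Z = 5 + 2 = 7)
W(T) = -27 (W(T) = -3 + (-5 + 7)*(-12) = -3 + 2*(-12) = -3 - 24 = -27)
1*W(-5) + 1/(-83) = 1*(-27) + 1/(-83) = -27 - 1/83 = -2242/83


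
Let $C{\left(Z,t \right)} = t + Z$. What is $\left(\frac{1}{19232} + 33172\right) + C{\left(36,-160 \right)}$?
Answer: $\frac{635579137}{19232} \approx 33048.0$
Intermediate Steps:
$C{\left(Z,t \right)} = Z + t$
$\left(\frac{1}{19232} + 33172\right) + C{\left(36,-160 \right)} = \left(\frac{1}{19232} + 33172\right) + \left(36 - 160\right) = \left(\frac{1}{19232} + 33172\right) - 124 = \frac{637963905}{19232} - 124 = \frac{635579137}{19232}$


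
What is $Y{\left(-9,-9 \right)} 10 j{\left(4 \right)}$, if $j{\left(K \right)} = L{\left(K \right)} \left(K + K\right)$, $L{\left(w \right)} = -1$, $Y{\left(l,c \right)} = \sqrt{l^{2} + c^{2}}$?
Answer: $- 720 \sqrt{2} \approx -1018.2$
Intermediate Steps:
$Y{\left(l,c \right)} = \sqrt{c^{2} + l^{2}}$
$j{\left(K \right)} = - 2 K$ ($j{\left(K \right)} = - (K + K) = - 2 K$)
$Y{\left(-9,-9 \right)} 10 j{\left(4 \right)} = \sqrt{\left(-9\right)^{2} + \left(-9\right)^{2}} \cdot 10 \left(\left(-2\right) 4\right) = \sqrt{81 + 81} \cdot 10 \left(-8\right) = \sqrt{162} \cdot 10 \left(-8\right) = 9 \sqrt{2} \cdot 10 \left(-8\right) = 90 \sqrt{2} \left(-8\right) = - 720 \sqrt{2}$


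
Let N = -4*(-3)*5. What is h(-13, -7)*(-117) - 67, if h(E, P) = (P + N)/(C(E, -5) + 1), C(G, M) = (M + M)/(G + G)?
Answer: -9091/2 ≈ -4545.5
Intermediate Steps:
C(G, M) = M/G (C(G, M) = (2*M)/((2*G)) = (2*M)*(1/(2*G)) = M/G)
N = 60 (N = 12*5 = 60)
h(E, P) = (60 + P)/(1 - 5/E) (h(E, P) = (P + 60)/(-5/E + 1) = (60 + P)/(1 - 5/E))
h(-13, -7)*(-117) - 67 = -13*(60 - 7)/(-5 - 13)*(-117) - 67 = -13*53/(-18)*(-117) - 67 = -13*(-1/18)*53*(-117) - 67 = (689/18)*(-117) - 67 = -8957/2 - 67 = -9091/2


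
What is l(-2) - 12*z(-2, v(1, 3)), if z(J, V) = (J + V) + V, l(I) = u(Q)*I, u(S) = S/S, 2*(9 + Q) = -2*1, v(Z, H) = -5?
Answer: 142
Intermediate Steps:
Q = -10 (Q = -9 + (-2*1)/2 = -9 + (½)*(-2) = -9 - 1 = -10)
u(S) = 1
l(I) = I (l(I) = 1*I = I)
z(J, V) = J + 2*V
l(-2) - 12*z(-2, v(1, 3)) = -2 - 12*(-2 + 2*(-5)) = -2 - 12*(-2 - 10) = -2 - 12*(-12) = -2 + 144 = 142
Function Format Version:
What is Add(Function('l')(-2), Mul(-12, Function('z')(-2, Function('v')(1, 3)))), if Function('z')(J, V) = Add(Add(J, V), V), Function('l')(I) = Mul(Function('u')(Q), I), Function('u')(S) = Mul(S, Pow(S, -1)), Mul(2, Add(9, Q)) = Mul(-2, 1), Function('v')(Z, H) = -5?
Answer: 142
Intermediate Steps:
Q = -10 (Q = Add(-9, Mul(Rational(1, 2), Mul(-2, 1))) = Add(-9, Mul(Rational(1, 2), -2)) = Add(-9, -1) = -10)
Function('u')(S) = 1
Function('l')(I) = I (Function('l')(I) = Mul(1, I) = I)
Function('z')(J, V) = Add(J, Mul(2, V))
Add(Function('l')(-2), Mul(-12, Function('z')(-2, Function('v')(1, 3)))) = Add(-2, Mul(-12, Add(-2, Mul(2, -5)))) = Add(-2, Mul(-12, Add(-2, -10))) = Add(-2, Mul(-12, -12)) = Add(-2, 144) = 142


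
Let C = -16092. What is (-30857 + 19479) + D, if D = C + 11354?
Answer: -16116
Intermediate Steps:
D = -4738 (D = -16092 + 11354 = -4738)
(-30857 + 19479) + D = (-30857 + 19479) - 4738 = -11378 - 4738 = -16116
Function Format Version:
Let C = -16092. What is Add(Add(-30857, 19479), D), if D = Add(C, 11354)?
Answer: -16116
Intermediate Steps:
D = -4738 (D = Add(-16092, 11354) = -4738)
Add(Add(-30857, 19479), D) = Add(Add(-30857, 19479), -4738) = Add(-11378, -4738) = -16116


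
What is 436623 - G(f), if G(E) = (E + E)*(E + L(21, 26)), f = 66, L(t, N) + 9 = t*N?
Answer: 357027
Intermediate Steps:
L(t, N) = -9 + N*t (L(t, N) = -9 + t*N = -9 + N*t)
G(E) = 2*E*(537 + E) (G(E) = (E + E)*(E + (-9 + 26*21)) = (2*E)*(E + (-9 + 546)) = (2*E)*(E + 537) = (2*E)*(537 + E) = 2*E*(537 + E))
436623 - G(f) = 436623 - 2*66*(537 + 66) = 436623 - 2*66*603 = 436623 - 1*79596 = 436623 - 79596 = 357027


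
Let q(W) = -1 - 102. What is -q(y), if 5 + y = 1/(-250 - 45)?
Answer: 103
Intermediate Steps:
y = -1476/295 (y = -5 + 1/(-250 - 45) = -5 + 1/(-295) = -5 - 1/295 = -1476/295 ≈ -5.0034)
q(W) = -103
-q(y) = -1*(-103) = 103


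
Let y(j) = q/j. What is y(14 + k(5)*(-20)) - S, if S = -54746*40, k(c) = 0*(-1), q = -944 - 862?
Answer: 2189711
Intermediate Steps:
q = -1806
k(c) = 0
S = -2189840
y(j) = -1806/j
y(14 + k(5)*(-20)) - S = -1806/(14 + 0*(-20)) - 1*(-2189840) = -1806/(14 + 0) + 2189840 = -1806/14 + 2189840 = -1806*1/14 + 2189840 = -129 + 2189840 = 2189711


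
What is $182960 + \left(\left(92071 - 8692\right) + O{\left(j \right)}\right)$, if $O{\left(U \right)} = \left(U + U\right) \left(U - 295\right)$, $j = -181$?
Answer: $438651$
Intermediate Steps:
$O{\left(U \right)} = 2 U \left(-295 + U\right)$
$182960 + \left(\left(92071 - 8692\right) + O{\left(j \right)}\right) = 182960 + \left(\left(92071 - 8692\right) + 2 \left(-181\right) \left(-295 - 181\right)\right) = 182960 + \left(83379 + 2 \left(-181\right) \left(-476\right)\right) = 182960 + \left(83379 + 172312\right) = 182960 + 255691 = 438651$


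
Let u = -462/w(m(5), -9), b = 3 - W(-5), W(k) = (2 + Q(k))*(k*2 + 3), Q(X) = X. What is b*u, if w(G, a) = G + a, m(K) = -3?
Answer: -693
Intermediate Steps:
W(k) = (2 + k)*(3 + 2*k) (W(k) = (2 + k)*(k*2 + 3) = (2 + k)*(2*k + 3) = (2 + k)*(3 + 2*k))
b = -18 (b = 3 - (6 + 2*(-5)² + 7*(-5)) = 3 - (6 + 2*25 - 35) = 3 - (6 + 50 - 35) = 3 - 1*21 = 3 - 21 = -18)
u = 77/2 (u = -462/(-3 - 9) = -462/(-12) = -462*(-1/12) = 77/2 ≈ 38.500)
b*u = -18*77/2 = -693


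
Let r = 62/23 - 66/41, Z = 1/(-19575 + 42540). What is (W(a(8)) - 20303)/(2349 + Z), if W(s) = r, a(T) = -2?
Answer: -439658150325/50869933198 ≈ -8.6428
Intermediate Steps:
Z = 1/22965 ≈ 4.3545e-5
r = 1024/943 (r = 62*(1/23) - 66*1/41 = 62/23 - 66/41 = 1024/943 ≈ 1.0859)
W(s) = 1024/943
(W(a(8)) - 20303)/(2349 + Z) = (1024/943 - 20303)/(2349 + 1/22965) = -19144705/(943*53944786/22965) = -19144705/943*22965/53944786 = -439658150325/50869933198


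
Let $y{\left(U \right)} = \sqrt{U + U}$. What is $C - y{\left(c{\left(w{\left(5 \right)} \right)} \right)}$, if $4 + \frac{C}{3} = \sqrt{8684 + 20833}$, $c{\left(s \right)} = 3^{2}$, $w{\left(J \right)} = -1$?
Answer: $-12 - 3 \sqrt{2} + 3 \sqrt{29517} \approx 499.17$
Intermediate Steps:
$c{\left(s \right)} = 9$
$C = -12 + 3 \sqrt{29517}$ ($C = -12 + 3 \sqrt{8684 + 20833} = -12 + 3 \sqrt{29517} \approx 503.42$)
$y{\left(U \right)} = \sqrt{2} \sqrt{U}$ ($y{\left(U \right)} = \sqrt{2 U} = \sqrt{2} \sqrt{U}$)
$C - y{\left(c{\left(w{\left(5 \right)} \right)} \right)} = \left(-12 + 3 \sqrt{29517}\right) - \sqrt{2} \sqrt{9} = \left(-12 + 3 \sqrt{29517}\right) - \sqrt{2} \cdot 3 = \left(-12 + 3 \sqrt{29517}\right) - 3 \sqrt{2} = -12 - 3 \sqrt{2} + 3 \sqrt{29517}$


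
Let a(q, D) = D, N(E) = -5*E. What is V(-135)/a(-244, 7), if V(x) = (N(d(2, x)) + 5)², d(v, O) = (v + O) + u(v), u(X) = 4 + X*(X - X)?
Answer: 422500/7 ≈ 60357.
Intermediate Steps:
u(X) = 4 (u(X) = 4 + X*0 = 4 + 0 = 4)
d(v, O) = 4 + O + v (d(v, O) = (v + O) + 4 = (O + v) + 4 = 4 + O + v)
V(x) = (-25 - 5*x)² (V(x) = (-5*(4 + x + 2) + 5)² = (-5*(6 + x) + 5)² = ((-30 - 5*x) + 5)² = (-25 - 5*x)²)
V(-135)/a(-244, 7) = (25*(5 - 135)²)/7 = (25*(-130)²)*(⅐) = (25*16900)*(⅐) = 422500*(⅐) = 422500/7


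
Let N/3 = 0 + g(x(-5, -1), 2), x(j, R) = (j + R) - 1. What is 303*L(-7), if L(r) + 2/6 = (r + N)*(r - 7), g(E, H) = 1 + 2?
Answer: -8585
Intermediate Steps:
x(j, R) = -1 + R + j (x(j, R) = (R + j) - 1 = -1 + R + j)
g(E, H) = 3
N = 9 (N = 3*(0 + 3) = 3*3 = 9)
L(r) = -⅓ + (-7 + r)*(9 + r) (L(r) = -⅓ + (r + 9)*(r - 7) = -⅓ + (9 + r)*(-7 + r) = -⅓ + (-7 + r)*(9 + r))
303*L(-7) = 303*(-190/3 + (-7)² + 2*(-7)) = 303*(-190/3 + 49 - 14) = 303*(-85/3) = -8585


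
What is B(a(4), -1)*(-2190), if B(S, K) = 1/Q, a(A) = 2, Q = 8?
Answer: -1095/4 ≈ -273.75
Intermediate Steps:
B(S, K) = 1/8
B(a(4), -1)*(-2190) = (1/8)*(-2190) = -1095/4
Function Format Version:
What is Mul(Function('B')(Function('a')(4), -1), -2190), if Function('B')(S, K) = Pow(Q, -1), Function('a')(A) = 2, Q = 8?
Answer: Rational(-1095, 4) ≈ -273.75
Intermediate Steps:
Function('B')(S, K) = Rational(1, 8) (Function('B')(S, K) = Pow(8, -1) = Rational(1, 8))
Mul(Function('B')(Function('a')(4), -1), -2190) = Mul(Rational(1, 8), -2190) = Rational(-1095, 4)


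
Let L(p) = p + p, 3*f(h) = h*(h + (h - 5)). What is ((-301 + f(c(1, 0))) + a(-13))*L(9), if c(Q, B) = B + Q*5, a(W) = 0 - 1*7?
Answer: -5394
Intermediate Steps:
a(W) = -7 (a(W) = 0 - 7 = -7)
c(Q, B) = B + 5*Q
f(h) = h*(-5 + 2*h)/3 (f(h) = (h*(h + (h - 5)))/3 = (h*(h + (-5 + h)))/3 = (h*(-5 + 2*h))/3 = h*(-5 + 2*h)/3)
L(p) = 2*p
((-301 + f(c(1, 0))) + a(-13))*L(9) = ((-301 + (0 + 5*1)*(-5 + 2*(0 + 5*1))/3) - 7)*(2*9) = ((-301 + (0 + 5)*(-5 + 2*(0 + 5))/3) - 7)*18 = ((-301 + (1/3)*5*(-5 + 2*5)) - 7)*18 = ((-301 + (1/3)*5*(-5 + 10)) - 7)*18 = ((-301 + (1/3)*5*5) - 7)*18 = ((-301 + 25/3) - 7)*18 = (-878/3 - 7)*18 = -899/3*18 = -5394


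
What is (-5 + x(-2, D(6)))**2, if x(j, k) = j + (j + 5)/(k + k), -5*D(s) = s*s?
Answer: 29929/576 ≈ 51.960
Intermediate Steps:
D(s) = -s**2/5 (D(s) = -s*s/5 = -s**2/5)
x(j, k) = j + (5 + j)/(2*k) (x(j, k) = j + (5 + j)/((2*k)) = j + (5 + j)*(1/(2*k)) = j + (5 + j)/(2*k))
(-5 + x(-2, D(6)))**2 = (-5 + (5 - 2 + 2*(-2)*(-1/5*6**2))/(2*((-1/5*6**2))))**2 = (-5 + (5 - 2 + 2*(-2)*(-1/5*36))/(2*((-1/5*36))))**2 = (-5 + (5 - 2 + 2*(-2)*(-36/5))/(2*(-36/5)))**2 = (-5 + (1/2)*(-5/36)*(5 - 2 + 144/5))**2 = (-5 + (1/2)*(-5/36)*(159/5))**2 = (-5 - 53/24)**2 = (-173/24)**2 = 29929/576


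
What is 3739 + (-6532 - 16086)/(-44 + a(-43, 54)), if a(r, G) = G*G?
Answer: 5357895/1436 ≈ 3731.1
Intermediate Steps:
a(r, G) = G**2
3739 + (-6532 - 16086)/(-44 + a(-43, 54)) = 3739 + (-6532 - 16086)/(-44 + 54**2) = 3739 - 22618/(-44 + 2916) = 3739 - 22618/2872 = 3739 - 22618*1/2872 = 3739 - 11309/1436 = 5357895/1436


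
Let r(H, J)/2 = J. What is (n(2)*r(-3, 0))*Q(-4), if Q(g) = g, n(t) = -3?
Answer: 0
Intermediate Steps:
r(H, J) = 2*J
(n(2)*r(-3, 0))*Q(-4) = -6*0*(-4) = -3*0*(-4) = 0*(-4) = 0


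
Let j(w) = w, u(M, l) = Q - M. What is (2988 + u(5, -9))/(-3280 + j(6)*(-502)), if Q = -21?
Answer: -1481/3146 ≈ -0.47076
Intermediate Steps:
u(M, l) = -21 - M
(2988 + u(5, -9))/(-3280 + j(6)*(-502)) = (2988 + (-21 - 1*5))/(-3280 + 6*(-502)) = (2988 + (-21 - 5))/(-3280 - 3012) = (2988 - 26)/(-6292) = 2962*(-1/6292) = -1481/3146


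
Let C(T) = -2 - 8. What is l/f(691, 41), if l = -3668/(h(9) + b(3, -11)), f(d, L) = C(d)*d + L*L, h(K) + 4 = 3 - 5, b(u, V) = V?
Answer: -524/12699 ≈ -0.041263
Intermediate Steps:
C(T) = -10
h(K) = -6 (h(K) = -4 + (3 - 5) = -4 - 2 = -6)
f(d, L) = L² - 10*d (f(d, L) = -10*d + L*L = -10*d + L² = L² - 10*d)
l = 3668/17 (l = -3668/(-6 - 11) = -3668/(-17) = -3668*(-1/17) = 3668/17 ≈ 215.76)
l/f(691, 41) = 3668/(17*(41² - 10*691)) = 3668/(17*(1681 - 6910)) = (3668/17)/(-5229) = (3668/17)*(-1/5229) = -524/12699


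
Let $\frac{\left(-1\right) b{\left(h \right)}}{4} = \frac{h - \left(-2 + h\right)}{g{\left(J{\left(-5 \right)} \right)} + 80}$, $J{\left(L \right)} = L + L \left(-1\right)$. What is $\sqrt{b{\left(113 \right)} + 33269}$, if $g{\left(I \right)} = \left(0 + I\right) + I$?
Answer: $\frac{\sqrt{3326890}}{10} \approx 182.4$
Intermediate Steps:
$J{\left(L \right)} = 0$ ($J{\left(L \right)} = L - L = 0$)
$g{\left(I \right)} = 2 I$ ($g{\left(I \right)} = I + I = 2 I$)
$b{\left(h \right)} = - \frac{1}{10}$ ($b{\left(h \right)} = - 4 \frac{h - \left(-2 + h\right)}{2 \cdot 0 + 80} = - 4 \frac{2}{0 + 80} = - 4 \cdot \frac{2}{80} = - 4 \cdot 2 \cdot \frac{1}{80} = \left(-4\right) \frac{1}{40} = - \frac{1}{10}$)
$\sqrt{b{\left(113 \right)} + 33269} = \sqrt{- \frac{1}{10} + 33269} = \sqrt{\frac{332689}{10}} = \frac{\sqrt{3326890}}{10}$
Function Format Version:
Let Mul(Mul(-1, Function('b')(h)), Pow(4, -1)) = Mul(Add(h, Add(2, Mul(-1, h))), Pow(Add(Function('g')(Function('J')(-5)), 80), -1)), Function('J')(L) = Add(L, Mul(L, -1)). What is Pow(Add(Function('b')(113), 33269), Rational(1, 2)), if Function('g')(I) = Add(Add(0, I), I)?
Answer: Mul(Rational(1, 10), Pow(3326890, Rational(1, 2))) ≈ 182.40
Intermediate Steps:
Function('J')(L) = 0 (Function('J')(L) = Add(L, Mul(-1, L)) = 0)
Function('g')(I) = Mul(2, I) (Function('g')(I) = Add(I, I) = Mul(2, I))
Function('b')(h) = Rational(-1, 10) (Function('b')(h) = Mul(-4, Mul(Add(h, Add(2, Mul(-1, h))), Pow(Add(Mul(2, 0), 80), -1))) = Mul(-4, Mul(2, Pow(Add(0, 80), -1))) = Mul(-4, Mul(2, Pow(80, -1))) = Mul(-4, Mul(2, Rational(1, 80))) = Mul(-4, Rational(1, 40)) = Rational(-1, 10))
Pow(Add(Function('b')(113), 33269), Rational(1, 2)) = Pow(Add(Rational(-1, 10), 33269), Rational(1, 2)) = Pow(Rational(332689, 10), Rational(1, 2)) = Mul(Rational(1, 10), Pow(3326890, Rational(1, 2)))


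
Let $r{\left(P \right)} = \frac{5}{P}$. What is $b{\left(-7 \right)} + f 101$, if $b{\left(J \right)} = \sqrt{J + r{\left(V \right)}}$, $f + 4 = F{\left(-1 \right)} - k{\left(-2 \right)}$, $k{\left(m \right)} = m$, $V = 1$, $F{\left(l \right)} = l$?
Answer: $-303 + i \sqrt{2} \approx -303.0 + 1.4142 i$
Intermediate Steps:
$f = -3$ ($f = -4 - -1 = -4 + \left(-1 + 2\right) = -4 + 1 = -3$)
$b{\left(J \right)} = \sqrt{5 + J}$ ($b{\left(J \right)} = \sqrt{J + \frac{5}{1}} = \sqrt{J + 5 \cdot 1} = \sqrt{J + 5} = \sqrt{5 + J}$)
$b{\left(-7 \right)} + f 101 = \sqrt{5 - 7} - 303 = \sqrt{-2} - 303 = i \sqrt{2} - 303 = -303 + i \sqrt{2}$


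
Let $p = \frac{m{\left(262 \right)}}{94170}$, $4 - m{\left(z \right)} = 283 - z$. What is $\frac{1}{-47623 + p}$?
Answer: $- \frac{94170}{4484657927} \approx -2.0998 \cdot 10^{-5}$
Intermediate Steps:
$m{\left(z \right)} = -279 + z$ ($m{\left(z \right)} = 4 - \left(283 - z\right) = 4 + \left(-283 + z\right) = -279 + z$)
$p = - \frac{17}{94170}$ ($p = \frac{-279 + 262}{94170} = \left(-17\right) \frac{1}{94170} = - \frac{17}{94170} \approx -0.00018052$)
$\frac{1}{-47623 + p} = \frac{1}{-47623 - \frac{17}{94170}} = \frac{1}{- \frac{4484657927}{94170}} = - \frac{94170}{4484657927}$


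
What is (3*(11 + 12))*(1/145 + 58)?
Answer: 580359/145 ≈ 4002.5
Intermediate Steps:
(3*(11 + 12))*(1/145 + 58) = (3*23)*(1/145 + 58) = 69*(8411/145) = 580359/145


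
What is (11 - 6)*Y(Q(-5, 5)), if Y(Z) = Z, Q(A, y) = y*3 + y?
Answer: 100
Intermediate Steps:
Q(A, y) = 4*y (Q(A, y) = 3*y + y = 4*y)
(11 - 6)*Y(Q(-5, 5)) = (11 - 6)*(4*5) = 5*20 = 100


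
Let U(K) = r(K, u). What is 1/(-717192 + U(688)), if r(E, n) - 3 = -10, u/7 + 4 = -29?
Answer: -1/717199 ≈ -1.3943e-6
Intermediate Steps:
u = -231 (u = -28 + 7*(-29) = -28 - 203 = -231)
r(E, n) = -7 (r(E, n) = 3 - 10 = -7)
U(K) = -7
1/(-717192 + U(688)) = 1/(-717192 - 7) = 1/(-717199) = -1/717199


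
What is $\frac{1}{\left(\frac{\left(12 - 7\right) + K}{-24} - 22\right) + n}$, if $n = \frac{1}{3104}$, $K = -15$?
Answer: $- \frac{9312}{200981} \approx -0.046333$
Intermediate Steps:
$n = \frac{1}{3104} \approx 0.00032216$
$\frac{1}{\left(\frac{\left(12 - 7\right) + K}{-24} - 22\right) + n} = \frac{1}{\left(\frac{\left(12 - 7\right) - 15}{-24} - 22\right) + \frac{1}{3104}} = \frac{1}{\left(- \frac{5 - 15}{24} - 22\right) + \frac{1}{3104}} = \frac{1}{\left(\left(- \frac{1}{24}\right) \left(-10\right) - 22\right) + \frac{1}{3104}} = \frac{1}{\left(\frac{5}{12} - 22\right) + \frac{1}{3104}} = \frac{1}{- \frac{259}{12} + \frac{1}{3104}} = \frac{1}{- \frac{200981}{9312}} = - \frac{9312}{200981}$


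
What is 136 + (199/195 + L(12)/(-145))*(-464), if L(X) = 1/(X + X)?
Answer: -4386/13 ≈ -337.38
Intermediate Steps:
L(X) = 1/(2*X)
136 + (199/195 + L(12)/(-145))*(-464) = 136 + (199/195 + ((½)/12)/(-145))*(-464) = 136 + (199*(1/195) + ((½)*(1/12))*(-1/145))*(-464) = 136 + (199/195 + (1/24)*(-1/145))*(-464) = 136 + (199/195 - 1/3480)*(-464) = 136 + (3077/3016)*(-464) = 136 - 6154/13 = -4386/13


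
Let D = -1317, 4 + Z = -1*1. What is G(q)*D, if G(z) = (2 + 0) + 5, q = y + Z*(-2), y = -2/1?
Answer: -9219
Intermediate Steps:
Z = -5 (Z = -4 - 1*1 = -4 - 1 = -5)
y = -2 (y = 1*(-2) = -2)
q = 8 (q = -2 - 5*(-2) = -2 + 10 = 8)
G(z) = 7 (G(z) = 2 + 5 = 7)
G(q)*D = 7*(-1317) = -9219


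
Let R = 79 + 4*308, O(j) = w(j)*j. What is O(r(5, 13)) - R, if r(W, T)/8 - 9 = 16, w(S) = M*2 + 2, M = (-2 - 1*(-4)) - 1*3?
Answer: -1311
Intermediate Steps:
M = -1 (M = (-2 + 4) - 3 = 2 - 3 = -1)
w(S) = 0 (w(S) = -1*2 + 2 = -2 + 2 = 0)
r(W, T) = 200 (r(W, T) = 72 + 8*16 = 72 + 128 = 200)
O(j) = 0 (O(j) = 0*j = 0)
R = 1311 (R = 79 + 1232 = 1311)
O(r(5, 13)) - R = 0 - 1*1311 = 0 - 1311 = -1311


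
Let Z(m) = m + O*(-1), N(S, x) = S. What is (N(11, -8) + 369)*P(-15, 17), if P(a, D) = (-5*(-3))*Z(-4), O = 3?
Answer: -39900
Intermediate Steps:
Z(m) = -3 + m (Z(m) = m + 3*(-1) = m - 3 = -3 + m)
P(a, D) = -105 (P(a, D) = (-5*(-3))*(-3 - 4) = 15*(-7) = -105)
(N(11, -8) + 369)*P(-15, 17) = (11 + 369)*(-105) = 380*(-105) = -39900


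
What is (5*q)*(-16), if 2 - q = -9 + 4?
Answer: -560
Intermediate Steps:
q = 7 (q = 2 - (-9 + 4) = 2 - 1*(-5) = 2 + 5 = 7)
(5*q)*(-16) = (5*7)*(-16) = 35*(-16) = -560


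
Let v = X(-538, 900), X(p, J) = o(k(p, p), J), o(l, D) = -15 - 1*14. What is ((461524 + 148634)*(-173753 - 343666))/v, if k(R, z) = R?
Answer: 315707342202/29 ≈ 1.0886e+10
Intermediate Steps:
o(l, D) = -29 (o(l, D) = -15 - 14 = -29)
X(p, J) = -29
v = -29
((461524 + 148634)*(-173753 - 343666))/v = ((461524 + 148634)*(-173753 - 343666))/(-29) = (610158*(-517419))*(-1/29) = -315707342202*(-1/29) = 315707342202/29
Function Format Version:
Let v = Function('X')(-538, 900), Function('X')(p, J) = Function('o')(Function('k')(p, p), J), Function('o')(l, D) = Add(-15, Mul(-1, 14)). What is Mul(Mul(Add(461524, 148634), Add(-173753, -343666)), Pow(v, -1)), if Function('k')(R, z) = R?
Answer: Rational(315707342202, 29) ≈ 1.0886e+10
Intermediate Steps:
Function('o')(l, D) = -29 (Function('o')(l, D) = Add(-15, -14) = -29)
Function('X')(p, J) = -29
v = -29
Mul(Mul(Add(461524, 148634), Add(-173753, -343666)), Pow(v, -1)) = Mul(Mul(Add(461524, 148634), Add(-173753, -343666)), Pow(-29, -1)) = Mul(Mul(610158, -517419), Rational(-1, 29)) = Mul(-315707342202, Rational(-1, 29)) = Rational(315707342202, 29)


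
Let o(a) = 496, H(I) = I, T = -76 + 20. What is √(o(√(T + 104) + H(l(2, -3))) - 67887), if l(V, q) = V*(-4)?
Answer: I*√67391 ≈ 259.6*I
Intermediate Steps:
T = -56
l(V, q) = -4*V
√(o(√(T + 104) + H(l(2, -3))) - 67887) = √(496 - 67887) = √(-67391) = I*√67391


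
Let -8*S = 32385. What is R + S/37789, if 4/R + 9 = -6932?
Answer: -225993533/2098347592 ≈ -0.10770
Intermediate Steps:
S = -32385/8 (S = -1/8*32385 = -32385/8 ≈ -4048.1)
R = -4/6941 (R = 4/(-9 - 6932) = 4/(-6941) = 4*(-1/6941) = -4/6941 ≈ -0.00057629)
R + S/37789 = -4/6941 - 32385/8/37789 = -4/6941 - 32385/8*1/37789 = -4/6941 - 32385/302312 = -225993533/2098347592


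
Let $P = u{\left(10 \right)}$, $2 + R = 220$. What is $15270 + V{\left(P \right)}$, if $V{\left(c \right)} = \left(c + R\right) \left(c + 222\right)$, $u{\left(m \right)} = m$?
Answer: $68166$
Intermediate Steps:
$R = 218$ ($R = -2 + 220 = 218$)
$P = 10$
$V{\left(c \right)} = \left(218 + c\right) \left(222 + c\right)$ ($V{\left(c \right)} = \left(c + 218\right) \left(c + 222\right) = \left(218 + c\right) \left(222 + c\right)$)
$15270 + V{\left(P \right)} = 15270 + \left(48396 + 10^{2} + 440 \cdot 10\right) = 15270 + \left(48396 + 100 + 4400\right) = 15270 + 52896 = 68166$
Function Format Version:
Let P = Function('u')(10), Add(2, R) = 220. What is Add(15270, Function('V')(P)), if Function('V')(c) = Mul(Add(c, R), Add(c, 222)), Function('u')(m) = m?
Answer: 68166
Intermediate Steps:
R = 218 (R = Add(-2, 220) = 218)
P = 10
Function('V')(c) = Mul(Add(218, c), Add(222, c)) (Function('V')(c) = Mul(Add(c, 218), Add(c, 222)) = Mul(Add(218, c), Add(222, c)))
Add(15270, Function('V')(P)) = Add(15270, Add(48396, Pow(10, 2), Mul(440, 10))) = Add(15270, Add(48396, 100, 4400)) = Add(15270, 52896) = 68166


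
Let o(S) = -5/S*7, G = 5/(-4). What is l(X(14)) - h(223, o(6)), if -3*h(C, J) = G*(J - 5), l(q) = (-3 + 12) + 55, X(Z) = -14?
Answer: 4933/72 ≈ 68.514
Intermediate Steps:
l(q) = 64 (l(q) = 9 + 55 = 64)
G = -5/4 (G = 5*(-¼) = -5/4 ≈ -1.2500)
o(S) = -35/S
h(C, J) = -25/12 + 5*J/12 (h(C, J) = -(-5)*(J - 5)/12 = -(-5)*(-5 + J)/12 = -(25/4 - 5*J/4)/3 = -25/12 + 5*J/12)
l(X(14)) - h(223, o(6)) = 64 - (-25/12 + 5*(-35/6)/12) = 64 - (-25/12 + 5*(-35*⅙)/12) = 64 - (-25/12 + (5/12)*(-35/6)) = 64 - (-25/12 - 175/72) = 64 - 1*(-325/72) = 64 + 325/72 = 4933/72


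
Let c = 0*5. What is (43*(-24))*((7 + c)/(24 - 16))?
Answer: -903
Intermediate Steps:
c = 0
(43*(-24))*((7 + c)/(24 - 16)) = (43*(-24))*((7 + 0)/(24 - 16)) = -7224/8 = -1032*7/8 = -903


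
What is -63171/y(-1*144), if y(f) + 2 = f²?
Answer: -63171/20734 ≈ -3.0467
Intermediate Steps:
y(f) = -2 + f²
-63171/y(-1*144) = -63171/(-2 + (-1*144)²) = -63171/(-2 + (-144)²) = -63171/(-2 + 20736) = -63171/20734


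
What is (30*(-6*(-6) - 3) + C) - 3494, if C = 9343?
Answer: 6839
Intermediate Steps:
(30*(-6*(-6) - 3) + C) - 3494 = (30*(-6*(-6) - 3) + 9343) - 3494 = (30*(36 - 3) + 9343) - 3494 = (30*33 + 9343) - 3494 = (990 + 9343) - 3494 = 10333 - 3494 = 6839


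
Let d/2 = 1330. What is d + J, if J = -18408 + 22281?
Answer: 6533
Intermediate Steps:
d = 2660 (d = 2*1330 = 2660)
J = 3873
d + J = 2660 + 3873 = 6533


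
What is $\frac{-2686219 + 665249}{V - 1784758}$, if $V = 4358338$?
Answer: $- \frac{202097}{257358} \approx -0.78528$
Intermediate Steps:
$\frac{-2686219 + 665249}{V - 1784758} = \frac{-2686219 + 665249}{4358338 - 1784758} = - \frac{2020970}{2573580} = \left(-2020970\right) \frac{1}{2573580} = - \frac{202097}{257358}$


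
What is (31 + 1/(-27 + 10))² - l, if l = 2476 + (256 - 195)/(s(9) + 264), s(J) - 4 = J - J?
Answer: -117639613/77452 ≈ -1518.9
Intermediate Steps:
s(J) = 4 (s(J) = 4 + (J - J) = 4 + 0 = 4)
l = 663629/268 (l = 2476 + (256 - 195)/(4 + 264) = 2476 + 61/268 = 663629/268 ≈ 2476.2)
(31 + 1/(-27 + 10))² - l = (31 + 1/(-27 + 10))² - 1*663629/268 = (31 + 1/(-17))² - 663629/268 = (31 - 1/17)² - 663629/268 = (526/17)² - 663629/268 = 276676/289 - 663629/268 = -117639613/77452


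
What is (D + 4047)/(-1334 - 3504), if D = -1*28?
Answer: -4019/4838 ≈ -0.83072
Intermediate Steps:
D = -28
(D + 4047)/(-1334 - 3504) = (-28 + 4047)/(-1334 - 3504) = 4019/(-4838) = 4019*(-1/4838) = -4019/4838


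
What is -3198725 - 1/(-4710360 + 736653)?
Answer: -12710795923574/3973707 ≈ -3.1987e+6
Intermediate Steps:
-3198725 - 1/(-4710360 + 736653) = -3198725 - 1/(-3973707) = -3198725 - 1*(-1/3973707) = -3198725 + 1/3973707 = -12710795923574/3973707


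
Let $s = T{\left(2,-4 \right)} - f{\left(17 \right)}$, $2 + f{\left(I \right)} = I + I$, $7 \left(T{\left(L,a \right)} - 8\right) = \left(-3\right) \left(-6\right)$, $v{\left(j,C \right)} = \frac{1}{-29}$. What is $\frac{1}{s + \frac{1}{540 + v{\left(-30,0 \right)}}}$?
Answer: $- \frac{15659}{335521} \approx -0.046671$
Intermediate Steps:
$v{\left(j,C \right)} = - \frac{1}{29}$
$T{\left(L,a \right)} = \frac{74}{7}$ ($T{\left(L,a \right)} = 8 + \frac{\left(-3\right) \left(-6\right)}{7} = 8 + \frac{1}{7} \cdot 18 = 8 + \frac{18}{7} = \frac{74}{7}$)
$f{\left(I \right)} = -2 + 2 I$ ($f{\left(I \right)} = -2 + \left(I + I\right) = -2 + 2 I$)
$s = - \frac{150}{7}$ ($s = \frac{74}{7} - \left(-2 + 2 \cdot 17\right) = \frac{74}{7} - \left(-2 + 34\right) = \frac{74}{7} - 32 = - \frac{150}{7} \approx -21.429$)
$\frac{1}{s + \frac{1}{540 + v{\left(-30,0 \right)}}} = \frac{1}{- \frac{150}{7} + \frac{1}{540 - \frac{1}{29}}} = \frac{1}{- \frac{150}{7} + \frac{1}{\frac{15659}{29}}} = \frac{1}{- \frac{150}{7} + \frac{29}{15659}} = \frac{1}{- \frac{335521}{15659}} = - \frac{15659}{335521}$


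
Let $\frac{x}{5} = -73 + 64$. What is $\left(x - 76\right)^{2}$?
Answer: $14641$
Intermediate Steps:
$x = -45$ ($x = 5 \left(-73 + 64\right) = 5 \left(-9\right) = -45$)
$\left(x - 76\right)^{2} = \left(-45 - 76\right)^{2} = \left(-121\right)^{2} = 14641$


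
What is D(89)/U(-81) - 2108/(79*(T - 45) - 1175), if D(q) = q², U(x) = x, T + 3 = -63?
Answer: -19648919/201366 ≈ -97.578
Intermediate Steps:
T = -66 (T = -3 - 63 = -66)
D(89)/U(-81) - 2108/(79*(T - 45) - 1175) = 89²/(-81) - 2108/(79*(-66 - 45) - 1175) = 7921*(-1/81) - 2108/(79*(-111) - 1175) = -7921/81 - 2108/(-8769 - 1175) = -7921/81 - 2108/(-9944) = -7921/81 - 2108*(-1/9944) = -7921/81 + 527/2486 = -19648919/201366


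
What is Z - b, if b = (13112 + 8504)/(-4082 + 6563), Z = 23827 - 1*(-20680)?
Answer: 110400251/2481 ≈ 44498.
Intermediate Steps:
Z = 44507 (Z = 23827 + 20680 = 44507)
b = 21616/2481 ≈ 8.7126
Z - b = 44507 - 1*21616/2481 = 44507 - 21616/2481 = 110400251/2481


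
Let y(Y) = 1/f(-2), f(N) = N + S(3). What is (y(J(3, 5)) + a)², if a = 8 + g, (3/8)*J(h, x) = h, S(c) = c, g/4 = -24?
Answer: 7569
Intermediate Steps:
g = -96 (g = 4*(-24) = -96)
J(h, x) = 8*h/3
a = -88 (a = 8 - 96 = -88)
f(N) = 3 + N (f(N) = N + 3 = 3 + N)
y(Y) = 1 (y(Y) = 1/(3 - 2) = 1/1 = 1)
(y(J(3, 5)) + a)² = (1 - 88)² = (-87)² = 7569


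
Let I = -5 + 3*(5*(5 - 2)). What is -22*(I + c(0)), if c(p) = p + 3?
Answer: -946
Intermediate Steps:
c(p) = 3 + p
I = 40 (I = -5 + 3*(5*3) = -5 + 3*15 = -5 + 45 = 40)
-22*(I + c(0)) = -22*(40 + (3 + 0)) = -22*(40 + 3) = -22*43 = -946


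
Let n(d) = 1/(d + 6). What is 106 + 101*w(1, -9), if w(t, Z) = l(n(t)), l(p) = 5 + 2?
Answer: 813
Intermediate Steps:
n(d) = 1/(6 + d)
l(p) = 7
w(t, Z) = 7
106 + 101*w(1, -9) = 106 + 101*7 = 106 + 707 = 813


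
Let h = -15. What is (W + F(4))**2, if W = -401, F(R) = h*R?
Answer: 212521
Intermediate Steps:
F(R) = -15*R
(W + F(4))**2 = (-401 - 15*4)**2 = (-401 - 60)**2 = (-461)**2 = 212521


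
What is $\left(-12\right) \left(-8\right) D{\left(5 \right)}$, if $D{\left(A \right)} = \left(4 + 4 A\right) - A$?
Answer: $1824$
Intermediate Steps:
$D{\left(A \right)} = 4 + 3 A$
$\left(-12\right) \left(-8\right) D{\left(5 \right)} = \left(-12\right) \left(-8\right) \left(4 + 3 \cdot 5\right) = 96 \left(4 + 15\right) = 96 \cdot 19 = 1824$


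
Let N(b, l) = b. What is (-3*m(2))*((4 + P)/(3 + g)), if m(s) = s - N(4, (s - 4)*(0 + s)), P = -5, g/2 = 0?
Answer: -2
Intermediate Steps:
g = 0 (g = 2*0 = 0)
m(s) = -4 + s (m(s) = s - 1*4 = s - 4 = -4 + s)
(-3*m(2))*((4 + P)/(3 + g)) = (-3*(-4 + 2))*((4 - 5)/(3 + 0)) = (-3*(-2))*(-1/3) = 6*(-1*⅓) = 6*(-⅓) = -2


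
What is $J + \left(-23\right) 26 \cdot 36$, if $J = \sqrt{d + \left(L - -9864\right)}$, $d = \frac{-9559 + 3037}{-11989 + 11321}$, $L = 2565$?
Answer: $-21528 + \frac{\sqrt{1387618698}}{334} \approx -21416.0$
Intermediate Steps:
$d = \frac{3261}{334}$ ($d = - \frac{6522}{-668} = \left(-6522\right) \left(- \frac{1}{668}\right) = \frac{3261}{334} \approx 9.7635$)
$J = \frac{\sqrt{1387618698}}{334}$ ($J = \sqrt{\frac{3261}{334} + \left(2565 - -9864\right)} = \sqrt{\frac{3261}{334} + \left(2565 + 9864\right)} = \sqrt{\frac{3261}{334} + 12429} = \sqrt{\frac{4154547}{334}} = \frac{\sqrt{1387618698}}{334} \approx 111.53$)
$J + \left(-23\right) 26 \cdot 36 = \frac{\sqrt{1387618698}}{334} + \left(-23\right) 26 \cdot 36 = \frac{\sqrt{1387618698}}{334} - 21528 = -21528 + \frac{\sqrt{1387618698}}{334}$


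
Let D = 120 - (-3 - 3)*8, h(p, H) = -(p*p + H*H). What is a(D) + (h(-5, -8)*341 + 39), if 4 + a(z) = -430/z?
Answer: -2546591/84 ≈ -30317.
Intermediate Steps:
h(p, H) = -H² - p² (h(p, H) = -(p² + H²) = -(H² + p²) = -H² - p²)
D = 168 (D = 120 - (-6)*8 = 120 - 1*(-48) = 120 + 48 = 168)
a(z) = -4 - 430/z
a(D) + (h(-5, -8)*341 + 39) = (-4 - 430/168) + ((-1*(-8)² - 1*(-5)²)*341 + 39) = (-4 - 430*1/168) + ((-1*64 - 1*25)*341 + 39) = (-4 - 215/84) + ((-64 - 25)*341 + 39) = -551/84 + (-89*341 + 39) = -551/84 + (-30349 + 39) = -551/84 - 30310 = -2546591/84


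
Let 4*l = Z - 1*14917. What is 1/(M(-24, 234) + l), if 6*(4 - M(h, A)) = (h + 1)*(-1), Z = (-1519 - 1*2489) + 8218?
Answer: -12/32119 ≈ -0.00037361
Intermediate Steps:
Z = 4210 (Z = (-1519 - 2489) + 8218 = -4008 + 8218 = 4210)
M(h, A) = 25/6 + h/6 (M(h, A) = 4 - (h + 1)*(-1)/6 = 4 - (1 + h)*(-1)/6 = 4 - (-1 - h)/6 = 4 + (⅙ + h/6) = 25/6 + h/6)
l = -10707/4 (l = (4210 - 1*14917)/4 = (4210 - 14917)/4 = (¼)*(-10707) = -10707/4 ≈ -2676.8)
1/(M(-24, 234) + l) = 1/((25/6 + (⅙)*(-24)) - 10707/4) = 1/((25/6 - 4) - 10707/4) = 1/(⅙ - 10707/4) = 1/(-32119/12) = -12/32119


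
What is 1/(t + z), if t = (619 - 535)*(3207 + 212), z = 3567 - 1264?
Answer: 1/289499 ≈ 3.4542e-6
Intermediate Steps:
z = 2303
t = 287196 (t = 84*3419 = 287196)
1/(t + z) = 1/(287196 + 2303) = 1/289499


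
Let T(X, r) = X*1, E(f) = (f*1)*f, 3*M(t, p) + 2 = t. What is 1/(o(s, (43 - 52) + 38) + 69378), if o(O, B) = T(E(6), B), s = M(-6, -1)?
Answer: 1/69414 ≈ 1.4406e-5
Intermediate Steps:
M(t, p) = -⅔ + t/3
s = -8/3 (s = -⅔ + (⅓)*(-6) = -⅔ - 2 = -8/3 ≈ -2.6667)
E(f) = f² (E(f) = f*f = f²)
T(X, r) = X
o(O, B) = 36 (o(O, B) = 6² = 36)
1/(o(s, (43 - 52) + 38) + 69378) = 1/(36 + 69378) = 1/69414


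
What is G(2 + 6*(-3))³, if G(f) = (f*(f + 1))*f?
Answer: -56623104000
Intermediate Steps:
G(f) = f²*(1 + f) (G(f) = (f*(1 + f))*f = f²*(1 + f))
G(2 + 6*(-3))³ = ((2 + 6*(-3))²*(1 + (2 + 6*(-3))))³ = ((2 - 18)²*(1 + (2 - 18)))³ = ((-16)²*(1 - 16))³ = (256*(-15))³ = (-3840)³ = -56623104000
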